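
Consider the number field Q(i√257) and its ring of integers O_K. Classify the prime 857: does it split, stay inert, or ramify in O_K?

857 remains inert

Since -257 ≢ 1 mod 4, the ring of integers is ℤ[√-257] with discriminant 4·(-257) = -1028.
857 ∤ -1028, so 857 is unramified.
Legendre symbol by Euler's criterion: (-257/857) ≡ (-257)^428 ≡ 856 (mod 857), i.e. (-257/857) = -1.
d is a non-residue mod p, hence 857 remains inert in O_K.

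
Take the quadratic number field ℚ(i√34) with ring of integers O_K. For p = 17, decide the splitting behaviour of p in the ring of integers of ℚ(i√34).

d = -34 ≡ 2 (mod 4), so O_K = ℤ[√-34] and disc(K) = 4d = -136.
Ramification test: 17 | -136. The prime 17 ramifies in K.

p ramifies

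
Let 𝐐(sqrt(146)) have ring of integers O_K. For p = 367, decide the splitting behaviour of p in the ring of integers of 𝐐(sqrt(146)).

367 splits in O_K

146 mod 4 = 2, hence disc K = 4·146 = 584 and O_K = ℤ[√146].
Since gcd(367, 584) = 1 the prime 367 does not ramify.
(146/367) = 146^183 mod 367 = 1, giving Legendre symbol 1.
(146/367) = 1, so 367 splits.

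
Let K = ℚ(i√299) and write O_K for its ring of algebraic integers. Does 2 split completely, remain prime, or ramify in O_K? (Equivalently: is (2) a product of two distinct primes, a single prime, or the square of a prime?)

remains prime (inert)

Since -299 ≡ 1 mod 4, the ring of integers is ℤ[(1+√-299)/2] with discriminant -299.
Since gcd(2, -299) = 1 the prime 2 does not ramify.
d ≡ 5 (mod 8); the supplementary law gives 2 inert.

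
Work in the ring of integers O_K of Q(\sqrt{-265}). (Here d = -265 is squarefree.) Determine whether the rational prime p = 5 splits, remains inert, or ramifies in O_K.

-265 mod 4 = 3, hence disc K = 4·(-265) = -1060 and O_K = ℤ[√-265].
disc(K) = -1060 = 5·(-212), so p = 5 is ramified.

5 is ramified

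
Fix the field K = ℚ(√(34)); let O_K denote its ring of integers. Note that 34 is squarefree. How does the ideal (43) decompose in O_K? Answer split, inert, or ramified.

Since 34 ≢ 1 mod 4, the ring of integers is ℤ[√34] with discriminant 4·34 = 136.
43 ∤ 136, so 43 is unramified.
(34/43) = 34^21 mod 43 = 42, giving Legendre symbol -1.
Legendre symbol -1 ⇒ 43 is inert.

inert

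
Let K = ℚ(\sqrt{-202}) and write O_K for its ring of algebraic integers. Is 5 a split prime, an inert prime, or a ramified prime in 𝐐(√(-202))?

-202 mod 4 = 2, hence disc K = 4·(-202) = -808 and O_K = ℤ[√-202].
Since gcd(5, -808) = 1 the prime 5 does not ramify.
Compute (-202/5) via Euler: 3^((5-1)/2) mod 5 = 4, so (-202/5) = -1.
Legendre symbol -1 ⇒ 5 is inert.

inert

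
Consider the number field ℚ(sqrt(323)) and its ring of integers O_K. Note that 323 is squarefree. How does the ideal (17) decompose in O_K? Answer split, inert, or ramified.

p ramifies

d = 323 ≡ 3 (mod 4), so O_K = ℤ[√323] and disc(K) = 4d = 1292.
disc(K) = 1292 = 17·76, so p = 17 is ramified.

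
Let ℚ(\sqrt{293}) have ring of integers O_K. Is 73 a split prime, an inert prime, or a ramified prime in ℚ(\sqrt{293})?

split — (73) = 𝔭₁𝔭₂ with 𝔭₁ ≠ 𝔭₂

Since 293 ≡ 1 mod 4, the ring of integers is ℤ[(1+√293)/2] with discriminant 293.
Since gcd(73, 293) = 1 the prime 73 does not ramify.
Euler's criterion: 293^36 mod 73 = 1. Thus (293|73) = 1.
d is a quadratic residue mod p, hence 73 splits in O_K.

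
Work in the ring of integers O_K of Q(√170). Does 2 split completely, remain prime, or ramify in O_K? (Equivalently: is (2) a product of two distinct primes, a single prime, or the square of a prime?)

ramified

170 mod 4 = 2, hence disc K = 4·170 = 680 and O_K = ℤ[√170].
2 divides disc(K) = 680, so 2 ramifies.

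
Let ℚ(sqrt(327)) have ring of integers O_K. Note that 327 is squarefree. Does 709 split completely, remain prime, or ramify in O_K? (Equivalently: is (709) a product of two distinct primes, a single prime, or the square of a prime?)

Since 327 ≢ 1 mod 4, the ring of integers is ℤ[√327] with discriminant 4·327 = 1308.
709 ∤ 1308, so 709 is unramified.
Legendre symbol by Euler's criterion: (327/709) ≡ 327^354 ≡ 708 (mod 709), i.e. (327/709) = -1.
(327/709) = -1, so 709 is inert.

p is inert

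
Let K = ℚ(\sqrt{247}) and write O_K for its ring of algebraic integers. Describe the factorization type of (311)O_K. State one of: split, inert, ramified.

inert — (311) stays prime in O_K

247 mod 4 = 3, hence disc K = 4·247 = 988 and O_K = ℤ[√247].
311 ∤ 988, so 311 is unramified.
Euler's criterion: 247^155 mod 311 = 310. Thus (247|311) = -1.
d is a non-residue mod p, hence 311 remains inert in O_K.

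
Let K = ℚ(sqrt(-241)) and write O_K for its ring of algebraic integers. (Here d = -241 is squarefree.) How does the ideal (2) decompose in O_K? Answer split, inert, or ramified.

ramified — (2) = 𝔭²

d = -241 ≡ 3 (mod 4), so O_K = ℤ[√-241] and disc(K) = 4d = -964.
Ramification test: 2 | -964. The prime 2 ramifies in K.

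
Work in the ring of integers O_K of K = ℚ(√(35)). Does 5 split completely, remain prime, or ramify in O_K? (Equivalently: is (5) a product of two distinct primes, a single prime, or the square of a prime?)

d = 35 ≡ 3 (mod 4), so O_K = ℤ[√35] and disc(K) = 4d = 140.
5 divides disc(K) = 140, so 5 ramifies.

5 is ramified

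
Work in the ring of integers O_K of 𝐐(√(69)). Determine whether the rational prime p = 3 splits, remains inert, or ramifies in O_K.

69 mod 4 = 1, hence disc K = 69 and O_K = ℤ[(1+√69)/2].
Ramification test: 3 | 69. The prime 3 ramifies in K.

3 is ramified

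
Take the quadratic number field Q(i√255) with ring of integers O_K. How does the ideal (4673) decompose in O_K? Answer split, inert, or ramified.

split

d = -255 ≡ 1 (mod 4), so O_K = ℤ[(1+√-255)/2] and disc(K) = d = -255.
disc(K) = -255 is not divisible by 4673; 4673 is unramified.
(-255/4673) = 4418^2336 mod 4673 = 1, giving Legendre symbol 1.
(-255/4673) = 1, so 4673 splits.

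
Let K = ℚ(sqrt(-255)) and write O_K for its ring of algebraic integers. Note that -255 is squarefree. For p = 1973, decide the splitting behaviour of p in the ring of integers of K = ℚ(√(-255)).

split — (1973) = 𝔭₁𝔭₂ with 𝔭₁ ≠ 𝔭₂

d = -255 ≡ 1 (mod 4), so O_K = ℤ[(1+√-255)/2] and disc(K) = d = -255.
1973 ∤ -255, so 1973 is unramified.
(-255/1973) = 1718^986 mod 1973 = 1, giving Legendre symbol 1.
(-255/1973) = 1, so 1973 splits.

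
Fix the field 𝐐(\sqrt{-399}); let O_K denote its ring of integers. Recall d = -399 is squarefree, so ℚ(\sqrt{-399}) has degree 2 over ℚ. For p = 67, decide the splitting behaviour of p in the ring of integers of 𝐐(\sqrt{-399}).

p is inert

d = -399 ≡ 1 (mod 4), so O_K = ℤ[(1+√-399)/2] and disc(K) = d = -399.
disc(K) = -399 is not divisible by 67; 67 is unramified.
Compute (-399/67) via Euler: 3^((67-1)/2) mod 67 = 66, so (-399/67) = -1.
d is a non-residue mod p, hence 67 remains inert in O_K.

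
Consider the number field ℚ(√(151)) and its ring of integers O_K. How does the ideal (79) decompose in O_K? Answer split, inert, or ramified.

79 splits in O_K

d = 151 ≡ 3 (mod 4), so O_K = ℤ[√151] and disc(K) = 4d = 604.
79 ∤ 604, so 79 is unramified.
Euler's criterion: 151^39 mod 79 = 1. Thus (151|79) = 1.
d is a quadratic residue mod p, hence 79 splits in O_K.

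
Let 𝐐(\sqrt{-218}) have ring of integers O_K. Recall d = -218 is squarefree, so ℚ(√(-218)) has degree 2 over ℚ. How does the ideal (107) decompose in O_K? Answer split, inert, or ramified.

inert — (107) stays prime in O_K

Since -218 ≢ 1 mod 4, the ring of integers is ℤ[√-218] with discriminant 4·(-218) = -872.
107 ∤ -872, so 107 is unramified.
Euler's criterion: (-218)^53 mod 107 = 106. Thus (-218|107) = -1.
Legendre symbol -1 ⇒ 107 is inert.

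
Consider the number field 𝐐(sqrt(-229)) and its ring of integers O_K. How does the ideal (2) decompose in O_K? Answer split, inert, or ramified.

d = -229 ≡ 3 (mod 4), so O_K = ℤ[√-229] and disc(K) = 4d = -916.
disc(K) = -916 = 2·(-458), so p = 2 is ramified.

ramifies in O_K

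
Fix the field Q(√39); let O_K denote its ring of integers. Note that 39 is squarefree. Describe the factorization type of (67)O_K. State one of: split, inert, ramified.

67 splits in O_K

Since 39 ≢ 1 mod 4, the ring of integers is ℤ[√39] with discriminant 4·39 = 156.
disc(K) = 156 is not divisible by 67; 67 is unramified.
Compute (39/67) via Euler: 39^((67-1)/2) mod 67 = 1, so (39/67) = 1.
Legendre symbol 1 ⇒ 67 is split.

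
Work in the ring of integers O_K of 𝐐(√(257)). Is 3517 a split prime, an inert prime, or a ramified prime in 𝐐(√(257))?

Since 257 ≡ 1 mod 4, the ring of integers is ℤ[(1+√257)/2] with discriminant 257.
3517 ∤ 257, so 3517 is unramified.
(257/3517) = 257^1758 mod 3517 = 1, giving Legendre symbol 1.
Legendre symbol 1 ⇒ 3517 is split.

p splits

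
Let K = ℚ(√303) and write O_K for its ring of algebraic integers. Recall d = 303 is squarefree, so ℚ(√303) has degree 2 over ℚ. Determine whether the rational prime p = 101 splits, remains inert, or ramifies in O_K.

ramified

d = 303 ≡ 3 (mod 4), so O_K = ℤ[√303] and disc(K) = 4d = 1212.
Ramification test: 101 | 1212. The prime 101 ramifies in K.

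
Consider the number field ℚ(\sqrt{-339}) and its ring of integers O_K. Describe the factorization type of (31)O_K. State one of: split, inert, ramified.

Since -339 ≡ 1 mod 4, the ring of integers is ℤ[(1+√-339)/2] with discriminant -339.
31 ∤ -339, so 31 is unramified.
Legendre symbol by Euler's criterion: (-339/31) ≡ (-339)^15 ≡ 1 (mod 31), i.e. (-339/31) = 1.
d is a quadratic residue mod p, hence 31 splits in O_K.

p splits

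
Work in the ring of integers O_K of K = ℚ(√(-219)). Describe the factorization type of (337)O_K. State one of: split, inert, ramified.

inert — (337) stays prime in O_K

d = -219 ≡ 1 (mod 4), so O_K = ℤ[(1+√-219)/2] and disc(K) = d = -219.
disc(K) = -219 is not divisible by 337; 337 is unramified.
Compute (-219/337) via Euler: 118^((337-1)/2) mod 337 = 336, so (-219/337) = -1.
Legendre symbol -1 ⇒ 337 is inert.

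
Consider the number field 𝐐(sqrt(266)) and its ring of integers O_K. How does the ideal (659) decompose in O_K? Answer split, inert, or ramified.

p splits

266 mod 4 = 2, hence disc K = 4·266 = 1064 and O_K = ℤ[√266].
Since gcd(659, 1064) = 1 the prime 659 does not ramify.
Legendre symbol by Euler's criterion: (266/659) ≡ 266^329 ≡ 1 (mod 659), i.e. (266/659) = 1.
Legendre symbol 1 ⇒ 659 is split.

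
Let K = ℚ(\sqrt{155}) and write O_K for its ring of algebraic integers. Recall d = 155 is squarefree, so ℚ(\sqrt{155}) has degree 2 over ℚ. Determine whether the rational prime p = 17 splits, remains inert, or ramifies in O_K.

d = 155 ≡ 3 (mod 4), so O_K = ℤ[√155] and disc(K) = 4d = 620.
disc(K) = 620 is not divisible by 17; 17 is unramified.
Legendre symbol by Euler's criterion: (155/17) ≡ 155^8 ≡ 1 (mod 17), i.e. (155/17) = 1.
Legendre symbol 1 ⇒ 17 is split.

p splits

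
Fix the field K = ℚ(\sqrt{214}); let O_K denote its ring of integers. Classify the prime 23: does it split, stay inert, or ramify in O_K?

inert

d = 214 ≡ 2 (mod 4), so O_K = ℤ[√214] and disc(K) = 4d = 856.
23 ∤ 856, so 23 is unramified.
Euler's criterion: 214^11 mod 23 = 22. Thus (214|23) = -1.
d is a non-residue mod p, hence 23 remains inert in O_K.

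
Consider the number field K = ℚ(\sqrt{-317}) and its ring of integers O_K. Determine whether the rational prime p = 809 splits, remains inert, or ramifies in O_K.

splits completely

Since -317 ≢ 1 mod 4, the ring of integers is ℤ[√-317] with discriminant 4·(-317) = -1268.
Since gcd(809, -1268) = 1 the prime 809 does not ramify.
Euler's criterion: (-317)^404 mod 809 = 1. Thus (-317|809) = 1.
d is a quadratic residue mod p, hence 809 splits in O_K.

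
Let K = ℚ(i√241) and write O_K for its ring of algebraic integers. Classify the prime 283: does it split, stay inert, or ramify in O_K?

split

Since -241 ≢ 1 mod 4, the ring of integers is ℤ[√-241] with discriminant 4·(-241) = -964.
disc(K) = -964 is not divisible by 283; 283 is unramified.
Compute (-241/283) via Euler: 42^((283-1)/2) mod 283 = 1, so (-241/283) = 1.
d is a quadratic residue mod p, hence 283 splits in O_K.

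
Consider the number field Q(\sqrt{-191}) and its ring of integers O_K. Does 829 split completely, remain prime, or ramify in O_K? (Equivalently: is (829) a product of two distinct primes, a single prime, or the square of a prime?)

splits completely

d = -191 ≡ 1 (mod 4), so O_K = ℤ[(1+√-191)/2] and disc(K) = d = -191.
disc(K) = -191 is not divisible by 829; 829 is unramified.
Euler's criterion: (-191)^414 mod 829 = 1. Thus (-191|829) = 1.
Legendre symbol 1 ⇒ 829 is split.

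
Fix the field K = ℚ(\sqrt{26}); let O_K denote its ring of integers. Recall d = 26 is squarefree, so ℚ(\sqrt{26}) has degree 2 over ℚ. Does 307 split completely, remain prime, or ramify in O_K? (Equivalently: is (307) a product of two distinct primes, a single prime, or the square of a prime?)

307 splits in O_K

d = 26 ≡ 2 (mod 4), so O_K = ℤ[√26] and disc(K) = 4d = 104.
307 ∤ 104, so 307 is unramified.
Legendre symbol by Euler's criterion: (26/307) ≡ 26^153 ≡ 1 (mod 307), i.e. (26/307) = 1.
Legendre symbol 1 ⇒ 307 is split.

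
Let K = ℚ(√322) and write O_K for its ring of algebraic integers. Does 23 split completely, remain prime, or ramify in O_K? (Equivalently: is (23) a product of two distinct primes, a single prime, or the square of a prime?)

Since 322 ≢ 1 mod 4, the ring of integers is ℤ[√322] with discriminant 4·322 = 1288.
Ramification test: 23 | 1288. The prime 23 ramifies in K.

ramifies in O_K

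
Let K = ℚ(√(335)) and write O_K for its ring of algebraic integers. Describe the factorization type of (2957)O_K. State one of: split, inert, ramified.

d = 335 ≡ 3 (mod 4), so O_K = ℤ[√335] and disc(K) = 4d = 1340.
Since gcd(2957, 1340) = 1 the prime 2957 does not ramify.
Legendre symbol by Euler's criterion: (335/2957) ≡ 335^1478 ≡ 2956 (mod 2957), i.e. (335/2957) = -1.
Legendre symbol -1 ⇒ 2957 is inert.

inert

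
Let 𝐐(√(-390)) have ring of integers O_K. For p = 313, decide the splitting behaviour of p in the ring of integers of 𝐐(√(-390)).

313 remains inert

-390 mod 4 = 2, hence disc K = 4·(-390) = -1560 and O_K = ℤ[√-390].
313 ∤ -1560, so 313 is unramified.
Compute (-390/313) via Euler: 236^((313-1)/2) mod 313 = 312, so (-390/313) = -1.
(-390/313) = -1, so 313 is inert.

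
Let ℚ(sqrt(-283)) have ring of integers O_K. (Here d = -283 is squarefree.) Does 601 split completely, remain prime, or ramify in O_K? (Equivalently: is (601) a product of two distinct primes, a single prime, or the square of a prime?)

p is inert

-283 mod 4 = 1, hence disc K = -283 and O_K = ℤ[(1+√-283)/2].
Since gcd(601, -283) = 1 the prime 601 does not ramify.
Compute (-283/601) via Euler: 318^((601-1)/2) mod 601 = 600, so (-283/601) = -1.
d is a non-residue mod p, hence 601 remains inert in O_K.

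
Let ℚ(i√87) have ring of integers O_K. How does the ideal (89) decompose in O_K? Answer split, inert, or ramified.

splits completely

Since -87 ≡ 1 mod 4, the ring of integers is ℤ[(1+√-87)/2] with discriminant -87.
Since gcd(89, -87) = 1 the prime 89 does not ramify.
Compute (-87/89) via Euler: 2^((89-1)/2) mod 89 = 1, so (-87/89) = 1.
(-87/89) = 1, so 89 splits.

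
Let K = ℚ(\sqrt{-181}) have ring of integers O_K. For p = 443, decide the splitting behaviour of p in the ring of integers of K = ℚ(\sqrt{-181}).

-181 mod 4 = 3, hence disc K = 4·(-181) = -724 and O_K = ℤ[√-181].
443 ∤ -724, so 443 is unramified.
Compute (-181/443) via Euler: 262^((443-1)/2) mod 443 = 442, so (-181/443) = -1.
(-181/443) = -1, so 443 is inert.

inert — (443) stays prime in O_K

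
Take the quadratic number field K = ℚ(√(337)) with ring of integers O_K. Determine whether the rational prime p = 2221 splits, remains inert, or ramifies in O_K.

337 mod 4 = 1, hence disc K = 337 and O_K = ℤ[(1+√337)/2].
disc(K) = 337 is not divisible by 2221; 2221 is unramified.
Compute (337/2221) via Euler: 337^((2221-1)/2) mod 2221 = 2220, so (337/2221) = -1.
Legendre symbol -1 ⇒ 2221 is inert.

2221 remains inert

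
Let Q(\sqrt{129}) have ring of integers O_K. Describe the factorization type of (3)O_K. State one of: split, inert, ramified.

ramified

Since 129 ≡ 1 mod 4, the ring of integers is ℤ[(1+√129)/2] with discriminant 129.
3 divides disc(K) = 129, so 3 ramifies.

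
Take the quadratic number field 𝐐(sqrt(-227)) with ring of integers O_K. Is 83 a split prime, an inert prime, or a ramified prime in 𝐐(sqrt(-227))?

Since -227 ≡ 1 mod 4, the ring of integers is ℤ[(1+√-227)/2] with discriminant -227.
disc(K) = -227 is not divisible by 83; 83 is unramified.
Euler's criterion: (-227)^41 mod 83 = 82. Thus (-227|83) = -1.
d is a non-residue mod p, hence 83 remains inert in O_K.

inert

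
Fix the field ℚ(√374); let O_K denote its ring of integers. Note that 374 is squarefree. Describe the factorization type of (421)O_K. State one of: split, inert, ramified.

p is inert

d = 374 ≡ 2 (mod 4), so O_K = ℤ[√374] and disc(K) = 4d = 1496.
Since gcd(421, 1496) = 1 the prime 421 does not ramify.
Legendre symbol by Euler's criterion: (374/421) ≡ 374^210 ≡ 420 (mod 421), i.e. (374/421) = -1.
d is a non-residue mod p, hence 421 remains inert in O_K.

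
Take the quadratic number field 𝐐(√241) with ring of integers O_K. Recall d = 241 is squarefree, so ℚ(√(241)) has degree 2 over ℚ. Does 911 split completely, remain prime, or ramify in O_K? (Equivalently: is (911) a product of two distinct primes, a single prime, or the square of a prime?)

Since 241 ≡ 1 mod 4, the ring of integers is ℤ[(1+√241)/2] with discriminant 241.
Since gcd(911, 241) = 1 the prime 911 does not ramify.
Compute (241/911) via Euler: 241^((911-1)/2) mod 911 = 1, so (241/911) = 1.
d is a quadratic residue mod p, hence 911 splits in O_K.

split — (911) = 𝔭₁𝔭₂ with 𝔭₁ ≠ 𝔭₂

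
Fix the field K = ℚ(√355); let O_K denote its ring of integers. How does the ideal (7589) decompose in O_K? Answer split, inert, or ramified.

7589 remains inert

d = 355 ≡ 3 (mod 4), so O_K = ℤ[√355] and disc(K) = 4d = 1420.
disc(K) = 1420 is not divisible by 7589; 7589 is unramified.
Compute (355/7589) via Euler: 355^((7589-1)/2) mod 7589 = 7588, so (355/7589) = -1.
(355/7589) = -1, so 7589 is inert.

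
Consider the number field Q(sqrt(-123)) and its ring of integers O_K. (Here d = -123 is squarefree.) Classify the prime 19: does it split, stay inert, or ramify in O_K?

-123 mod 4 = 1, hence disc K = -123 and O_K = ℤ[(1+√-123)/2].
disc(K) = -123 is not divisible by 19; 19 is unramified.
Compute (-123/19) via Euler: 10^((19-1)/2) mod 19 = 18, so (-123/19) = -1.
Legendre symbol -1 ⇒ 19 is inert.

inert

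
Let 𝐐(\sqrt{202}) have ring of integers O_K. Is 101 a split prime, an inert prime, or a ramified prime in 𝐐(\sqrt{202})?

202 mod 4 = 2, hence disc K = 4·202 = 808 and O_K = ℤ[√202].
Ramification test: 101 | 808. The prime 101 ramifies in K.

ramifies in O_K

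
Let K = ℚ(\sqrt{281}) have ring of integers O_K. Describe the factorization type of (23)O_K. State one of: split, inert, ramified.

remains prime (inert)

d = 281 ≡ 1 (mod 4), so O_K = ℤ[(1+√281)/2] and disc(K) = d = 281.
Since gcd(23, 281) = 1 the prime 23 does not ramify.
Legendre symbol by Euler's criterion: (281/23) ≡ 281^11 ≡ 22 (mod 23), i.e. (281/23) = -1.
Legendre symbol -1 ⇒ 23 is inert.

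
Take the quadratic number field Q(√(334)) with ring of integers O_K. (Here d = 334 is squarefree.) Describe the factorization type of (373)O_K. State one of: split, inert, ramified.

d = 334 ≡ 2 (mod 4), so O_K = ℤ[√334] and disc(K) = 4d = 1336.
disc(K) = 1336 is not divisible by 373; 373 is unramified.
Compute (334/373) via Euler: 334^((373-1)/2) mod 373 = 1, so (334/373) = 1.
(334/373) = 1, so 373 splits.

373 splits in O_K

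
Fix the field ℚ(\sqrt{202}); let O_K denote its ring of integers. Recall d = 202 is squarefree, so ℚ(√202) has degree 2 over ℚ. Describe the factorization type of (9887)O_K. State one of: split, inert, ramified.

Since 202 ≢ 1 mod 4, the ring of integers is ℤ[√202] with discriminant 4·202 = 808.
9887 ∤ 808, so 9887 is unramified.
(202/9887) = 202^4943 mod 9887 = 9886, giving Legendre symbol -1.
d is a non-residue mod p, hence 9887 remains inert in O_K.

inert — (9887) stays prime in O_K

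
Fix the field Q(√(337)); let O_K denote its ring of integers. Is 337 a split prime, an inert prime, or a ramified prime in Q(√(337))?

ramified

337 mod 4 = 1, hence disc K = 337 and O_K = ℤ[(1+√337)/2].
disc(K) = 337 = 337·1, so p = 337 is ramified.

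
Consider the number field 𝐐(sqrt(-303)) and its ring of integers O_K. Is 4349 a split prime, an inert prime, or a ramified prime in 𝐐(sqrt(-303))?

remains prime (inert)

Since -303 ≡ 1 mod 4, the ring of integers is ℤ[(1+√-303)/2] with discriminant -303.
disc(K) = -303 is not divisible by 4349; 4349 is unramified.
Euler's criterion: (-303)^2174 mod 4349 = 4348. Thus (-303|4349) = -1.
(-303/4349) = -1, so 4349 is inert.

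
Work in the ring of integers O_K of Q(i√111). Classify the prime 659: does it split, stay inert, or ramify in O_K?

-111 mod 4 = 1, hence disc K = -111 and O_K = ℤ[(1+√-111)/2].
disc(K) = -111 is not divisible by 659; 659 is unramified.
Euler's criterion: (-111)^329 mod 659 = 658. Thus (-111|659) = -1.
Legendre symbol -1 ⇒ 659 is inert.

659 remains inert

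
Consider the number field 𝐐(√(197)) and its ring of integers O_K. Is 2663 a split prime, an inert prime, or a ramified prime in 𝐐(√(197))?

2663 remains inert

Since 197 ≡ 1 mod 4, the ring of integers is ℤ[(1+√197)/2] with discriminant 197.
Since gcd(2663, 197) = 1 the prime 2663 does not ramify.
Compute (197/2663) via Euler: 197^((2663-1)/2) mod 2663 = 2662, so (197/2663) = -1.
(197/2663) = -1, so 2663 is inert.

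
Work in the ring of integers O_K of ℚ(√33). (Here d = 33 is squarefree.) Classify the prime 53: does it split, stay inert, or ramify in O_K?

Since 33 ≡ 1 mod 4, the ring of integers is ℤ[(1+√33)/2] with discriminant 33.
53 ∤ 33, so 53 is unramified.
Compute (33/53) via Euler: 33^((53-1)/2) mod 53 = 52, so (33/53) = -1.
d is a non-residue mod p, hence 53 remains inert in O_K.

inert — (53) stays prime in O_K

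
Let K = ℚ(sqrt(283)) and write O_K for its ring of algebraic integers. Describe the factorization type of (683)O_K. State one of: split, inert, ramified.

p is inert

283 mod 4 = 3, hence disc K = 4·283 = 1132 and O_K = ℤ[√283].
disc(K) = 1132 is not divisible by 683; 683 is unramified.
Euler's criterion: 283^341 mod 683 = 682. Thus (283|683) = -1.
(283/683) = -1, so 683 is inert.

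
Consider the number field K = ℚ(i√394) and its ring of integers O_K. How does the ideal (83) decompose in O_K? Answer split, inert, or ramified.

-394 mod 4 = 2, hence disc K = 4·(-394) = -1576 and O_K = ℤ[√-394].
Since gcd(83, -1576) = 1 the prime 83 does not ramify.
Legendre symbol by Euler's criterion: (-394/83) ≡ (-394)^41 ≡ 1 (mod 83), i.e. (-394/83) = 1.
Legendre symbol 1 ⇒ 83 is split.

83 splits in O_K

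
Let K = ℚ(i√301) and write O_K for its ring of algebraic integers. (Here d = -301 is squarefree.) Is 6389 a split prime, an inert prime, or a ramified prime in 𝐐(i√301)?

6389 remains inert

Since -301 ≢ 1 mod 4, the ring of integers is ℤ[√-301] with discriminant 4·(-301) = -1204.
disc(K) = -1204 is not divisible by 6389; 6389 is unramified.
Compute (-301/6389) via Euler: 6088^((6389-1)/2) mod 6389 = 6388, so (-301/6389) = -1.
Legendre symbol -1 ⇒ 6389 is inert.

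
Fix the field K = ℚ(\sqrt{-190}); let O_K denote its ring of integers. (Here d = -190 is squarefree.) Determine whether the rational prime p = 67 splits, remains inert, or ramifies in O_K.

remains prime (inert)

-190 mod 4 = 2, hence disc K = 4·(-190) = -760 and O_K = ℤ[√-190].
Since gcd(67, -760) = 1 the prime 67 does not ramify.
Legendre symbol by Euler's criterion: (-190/67) ≡ (-190)^33 ≡ 66 (mod 67), i.e. (-190/67) = -1.
Legendre symbol -1 ⇒ 67 is inert.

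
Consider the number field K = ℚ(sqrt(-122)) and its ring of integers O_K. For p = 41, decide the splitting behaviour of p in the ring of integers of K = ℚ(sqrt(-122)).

Since -122 ≢ 1 mod 4, the ring of integers is ℤ[√-122] with discriminant 4·(-122) = -488.
disc(K) = -488 is not divisible by 41; 41 is unramified.
Legendre symbol by Euler's criterion: (-122/41) ≡ (-122)^20 ≡ 1 (mod 41), i.e. (-122/41) = 1.
d is a quadratic residue mod p, hence 41 splits in O_K.

split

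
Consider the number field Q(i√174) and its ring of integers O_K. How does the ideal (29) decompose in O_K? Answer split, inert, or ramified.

Since -174 ≢ 1 mod 4, the ring of integers is ℤ[√-174] with discriminant 4·(-174) = -696.
Ramification test: 29 | -696. The prime 29 ramifies in K.

ramified — (29) = 𝔭²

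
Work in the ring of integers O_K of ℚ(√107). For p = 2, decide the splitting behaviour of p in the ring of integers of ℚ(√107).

107 mod 4 = 3, hence disc K = 4·107 = 428 and O_K = ℤ[√107].
disc(K) = 428 = 2·214, so p = 2 is ramified.

ramifies in O_K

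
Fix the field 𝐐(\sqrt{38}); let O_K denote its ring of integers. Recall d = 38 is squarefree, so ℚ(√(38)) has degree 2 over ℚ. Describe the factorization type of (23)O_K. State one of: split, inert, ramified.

inert — (23) stays prime in O_K

Since 38 ≢ 1 mod 4, the ring of integers is ℤ[√38] with discriminant 4·38 = 152.
23 ∤ 152, so 23 is unramified.
Compute (38/23) via Euler: 15^((23-1)/2) mod 23 = 22, so (38/23) = -1.
Legendre symbol -1 ⇒ 23 is inert.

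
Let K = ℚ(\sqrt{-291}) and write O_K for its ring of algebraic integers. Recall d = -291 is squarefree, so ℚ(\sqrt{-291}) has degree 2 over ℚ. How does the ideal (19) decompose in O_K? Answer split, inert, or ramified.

Since -291 ≡ 1 mod 4, the ring of integers is ℤ[(1+√-291)/2] with discriminant -291.
19 ∤ -291, so 19 is unramified.
Legendre symbol by Euler's criterion: (-291/19) ≡ (-291)^9 ≡ 18 (mod 19), i.e. (-291/19) = -1.
d is a non-residue mod p, hence 19 remains inert in O_K.

inert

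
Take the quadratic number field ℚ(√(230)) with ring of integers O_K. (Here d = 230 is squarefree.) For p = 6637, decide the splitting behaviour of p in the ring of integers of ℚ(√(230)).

splits completely

230 mod 4 = 2, hence disc K = 4·230 = 920 and O_K = ℤ[√230].
disc(K) = 920 is not divisible by 6637; 6637 is unramified.
Legendre symbol by Euler's criterion: (230/6637) ≡ 230^3318 ≡ 1 (mod 6637), i.e. (230/6637) = 1.
(230/6637) = 1, so 6637 splits.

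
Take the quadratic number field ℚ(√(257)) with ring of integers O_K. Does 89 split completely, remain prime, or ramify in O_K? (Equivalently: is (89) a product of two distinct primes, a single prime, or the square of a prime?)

split — (89) = 𝔭₁𝔭₂ with 𝔭₁ ≠ 𝔭₂

d = 257 ≡ 1 (mod 4), so O_K = ℤ[(1+√257)/2] and disc(K) = d = 257.
89 ∤ 257, so 89 is unramified.
Legendre symbol by Euler's criterion: (257/89) ≡ 257^44 ≡ 1 (mod 89), i.e. (257/89) = 1.
(257/89) = 1, so 89 splits.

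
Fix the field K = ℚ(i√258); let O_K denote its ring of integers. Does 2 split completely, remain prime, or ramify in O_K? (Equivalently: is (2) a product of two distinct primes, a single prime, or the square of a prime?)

p ramifies

d = -258 ≡ 2 (mod 4), so O_K = ℤ[√-258] and disc(K) = 4d = -1032.
disc(K) = -1032 = 2·(-516), so p = 2 is ramified.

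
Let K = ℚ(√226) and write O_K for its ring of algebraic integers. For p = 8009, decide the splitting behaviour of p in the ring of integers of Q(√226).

226 mod 4 = 2, hence disc K = 4·226 = 904 and O_K = ℤ[√226].
Since gcd(8009, 904) = 1 the prime 8009 does not ramify.
(226/8009) = 226^4004 mod 8009 = 1, giving Legendre symbol 1.
d is a quadratic residue mod p, hence 8009 splits in O_K.

8009 splits in O_K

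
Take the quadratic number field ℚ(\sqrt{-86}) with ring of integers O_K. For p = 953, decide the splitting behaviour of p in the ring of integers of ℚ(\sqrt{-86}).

953 remains inert

-86 mod 4 = 2, hence disc K = 4·(-86) = -344 and O_K = ℤ[√-86].
disc(K) = -344 is not divisible by 953; 953 is unramified.
Legendre symbol by Euler's criterion: (-86/953) ≡ (-86)^476 ≡ 952 (mod 953), i.e. (-86/953) = -1.
Legendre symbol -1 ⇒ 953 is inert.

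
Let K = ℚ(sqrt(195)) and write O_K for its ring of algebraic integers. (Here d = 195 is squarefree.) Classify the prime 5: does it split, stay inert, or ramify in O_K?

5 is ramified

Since 195 ≢ 1 mod 4, the ring of integers is ℤ[√195] with discriminant 4·195 = 780.
5 divides disc(K) = 780, so 5 ramifies.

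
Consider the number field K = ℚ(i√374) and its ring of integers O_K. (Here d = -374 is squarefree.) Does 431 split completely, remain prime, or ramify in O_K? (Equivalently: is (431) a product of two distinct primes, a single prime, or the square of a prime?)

431 splits in O_K

Since -374 ≢ 1 mod 4, the ring of integers is ℤ[√-374] with discriminant 4·(-374) = -1496.
Since gcd(431, -1496) = 1 the prime 431 does not ramify.
Euler's criterion: (-374)^215 mod 431 = 1. Thus (-374|431) = 1.
(-374/431) = 1, so 431 splits.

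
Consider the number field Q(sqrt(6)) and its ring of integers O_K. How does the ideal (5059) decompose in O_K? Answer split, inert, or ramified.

splits completely

Since 6 ≢ 1 mod 4, the ring of integers is ℤ[√6] with discriminant 4·6 = 24.
disc(K) = 24 is not divisible by 5059; 5059 is unramified.
Euler's criterion: 6^2529 mod 5059 = 1. Thus (6|5059) = 1.
d is a quadratic residue mod p, hence 5059 splits in O_K.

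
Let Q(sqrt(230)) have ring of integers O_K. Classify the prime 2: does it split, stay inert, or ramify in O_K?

230 mod 4 = 2, hence disc K = 4·230 = 920 and O_K = ℤ[√230].
Ramification test: 2 | 920. The prime 2 ramifies in K.

ramified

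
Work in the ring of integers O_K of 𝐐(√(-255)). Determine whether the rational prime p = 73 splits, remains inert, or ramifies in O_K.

-255 mod 4 = 1, hence disc K = -255 and O_K = ℤ[(1+√-255)/2].
73 ∤ -255, so 73 is unramified.
Legendre symbol by Euler's criterion: (-255/73) ≡ (-255)^36 ≡ 1 (mod 73), i.e. (-255/73) = 1.
(-255/73) = 1, so 73 splits.

73 splits in O_K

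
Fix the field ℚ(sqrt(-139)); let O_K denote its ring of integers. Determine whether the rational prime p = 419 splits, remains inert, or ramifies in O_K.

419 remains inert

d = -139 ≡ 1 (mod 4), so O_K = ℤ[(1+√-139)/2] and disc(K) = d = -139.
disc(K) = -139 is not divisible by 419; 419 is unramified.
Compute (-139/419) via Euler: 280^((419-1)/2) mod 419 = 418, so (-139/419) = -1.
d is a non-residue mod p, hence 419 remains inert in O_K.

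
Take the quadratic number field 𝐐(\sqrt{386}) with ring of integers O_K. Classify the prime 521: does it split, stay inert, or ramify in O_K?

Since 386 ≢ 1 mod 4, the ring of integers is ℤ[√386] with discriminant 4·386 = 1544.
disc(K) = 1544 is not divisible by 521; 521 is unramified.
Euler's criterion: 386^260 mod 521 = 520. Thus (386|521) = -1.
(386/521) = -1, so 521 is inert.

inert — (521) stays prime in O_K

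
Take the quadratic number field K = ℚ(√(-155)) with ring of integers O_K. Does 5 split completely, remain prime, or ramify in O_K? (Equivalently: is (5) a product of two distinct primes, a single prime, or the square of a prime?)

5 is ramified

d = -155 ≡ 1 (mod 4), so O_K = ℤ[(1+√-155)/2] and disc(K) = d = -155.
disc(K) = -155 = 5·(-31), so p = 5 is ramified.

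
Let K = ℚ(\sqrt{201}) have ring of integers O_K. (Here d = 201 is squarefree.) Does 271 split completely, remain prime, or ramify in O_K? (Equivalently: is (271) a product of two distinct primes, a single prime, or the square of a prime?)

201 mod 4 = 1, hence disc K = 201 and O_K = ℤ[(1+√201)/2].
disc(K) = 201 is not divisible by 271; 271 is unramified.
Legendre symbol by Euler's criterion: (201/271) ≡ 201^135 ≡ 270 (mod 271), i.e. (201/271) = -1.
Legendre symbol -1 ⇒ 271 is inert.

inert — (271) stays prime in O_K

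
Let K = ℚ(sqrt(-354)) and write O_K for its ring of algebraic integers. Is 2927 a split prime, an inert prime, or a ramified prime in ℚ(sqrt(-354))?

Since -354 ≢ 1 mod 4, the ring of integers is ℤ[√-354] with discriminant 4·(-354) = -1416.
Since gcd(2927, -1416) = 1 the prime 2927 does not ramify.
Euler's criterion: (-354)^1463 mod 2927 = 1. Thus (-354|2927) = 1.
d is a quadratic residue mod p, hence 2927 splits in O_K.

split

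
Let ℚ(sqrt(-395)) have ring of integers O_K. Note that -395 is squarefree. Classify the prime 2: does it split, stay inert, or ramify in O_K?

-395 mod 4 = 1, hence disc K = -395 and O_K = ℤ[(1+√-395)/2].
disc(K) = -395 is not divisible by 2; 2 is unramified.
Checking d mod 8: -395 ≡ 5. Hence 2 is inert in O_K.

remains prime (inert)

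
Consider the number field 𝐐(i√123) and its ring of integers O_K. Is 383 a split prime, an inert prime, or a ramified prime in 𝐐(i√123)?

Since -123 ≡ 1 mod 4, the ring of integers is ℤ[(1+√-123)/2] with discriminant -123.
Since gcd(383, -123) = 1 the prime 383 does not ramify.
(-123/383) = 260^191 mod 383 = 1, giving Legendre symbol 1.
d is a quadratic residue mod p, hence 383 splits in O_K.

split — (383) = 𝔭₁𝔭₂ with 𝔭₁ ≠ 𝔭₂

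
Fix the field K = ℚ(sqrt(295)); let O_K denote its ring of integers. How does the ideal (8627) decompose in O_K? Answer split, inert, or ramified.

remains prime (inert)

295 mod 4 = 3, hence disc K = 4·295 = 1180 and O_K = ℤ[√295].
8627 ∤ 1180, so 8627 is unramified.
Legendre symbol by Euler's criterion: (295/8627) ≡ 295^4313 ≡ 8626 (mod 8627), i.e. (295/8627) = -1.
(295/8627) = -1, so 8627 is inert.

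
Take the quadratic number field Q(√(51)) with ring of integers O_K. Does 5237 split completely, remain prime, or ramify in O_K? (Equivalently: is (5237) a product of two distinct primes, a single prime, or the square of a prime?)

remains prime (inert)

Since 51 ≢ 1 mod 4, the ring of integers is ℤ[√51] with discriminant 4·51 = 204.
Since gcd(5237, 204) = 1 the prime 5237 does not ramify.
(51/5237) = 51^2618 mod 5237 = 5236, giving Legendre symbol -1.
d is a non-residue mod p, hence 5237 remains inert in O_K.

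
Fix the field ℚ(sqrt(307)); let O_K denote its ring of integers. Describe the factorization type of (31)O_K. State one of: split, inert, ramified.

307 mod 4 = 3, hence disc K = 4·307 = 1228 and O_K = ℤ[√307].
disc(K) = 1228 is not divisible by 31; 31 is unramified.
Euler's criterion: 307^15 mod 31 = 1. Thus (307|31) = 1.
Legendre symbol 1 ⇒ 31 is split.

splits completely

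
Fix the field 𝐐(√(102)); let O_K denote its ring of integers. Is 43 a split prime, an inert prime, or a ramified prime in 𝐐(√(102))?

p splits

Since 102 ≢ 1 mod 4, the ring of integers is ℤ[√102] with discriminant 4·102 = 408.
disc(K) = 408 is not divisible by 43; 43 is unramified.
Compute (102/43) via Euler: 16^((43-1)/2) mod 43 = 1, so (102/43) = 1.
Legendre symbol 1 ⇒ 43 is split.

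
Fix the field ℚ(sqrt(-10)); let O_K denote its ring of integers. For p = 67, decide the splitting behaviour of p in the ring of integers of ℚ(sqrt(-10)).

inert

-10 mod 4 = 2, hence disc K = 4·(-10) = -40 and O_K = ℤ[√-10].
Since gcd(67, -40) = 1 the prime 67 does not ramify.
Legendre symbol by Euler's criterion: (-10/67) ≡ (-10)^33 ≡ 66 (mod 67), i.e. (-10/67) = -1.
(-10/67) = -1, so 67 is inert.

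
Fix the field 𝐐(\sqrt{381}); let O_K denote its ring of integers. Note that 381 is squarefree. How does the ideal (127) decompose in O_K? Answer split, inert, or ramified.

381 mod 4 = 1, hence disc K = 381 and O_K = ℤ[(1+√381)/2].
127 divides disc(K) = 381, so 127 ramifies.

ramified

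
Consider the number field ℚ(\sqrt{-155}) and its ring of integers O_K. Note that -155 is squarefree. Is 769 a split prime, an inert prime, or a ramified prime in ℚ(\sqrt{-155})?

d = -155 ≡ 1 (mod 4), so O_K = ℤ[(1+√-155)/2] and disc(K) = d = -155.
Since gcd(769, -155) = 1 the prime 769 does not ramify.
Compute (-155/769) via Euler: 614^((769-1)/2) mod 769 = 1, so (-155/769) = 1.
Legendre symbol 1 ⇒ 769 is split.

split — (769) = 𝔭₁𝔭₂ with 𝔭₁ ≠ 𝔭₂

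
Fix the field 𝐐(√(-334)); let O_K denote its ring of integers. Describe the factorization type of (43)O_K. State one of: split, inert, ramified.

split — (43) = 𝔭₁𝔭₂ with 𝔭₁ ≠ 𝔭₂

Since -334 ≢ 1 mod 4, the ring of integers is ℤ[√-334] with discriminant 4·(-334) = -1336.
disc(K) = -1336 is not divisible by 43; 43 is unramified.
Legendre symbol by Euler's criterion: (-334/43) ≡ (-334)^21 ≡ 1 (mod 43), i.e. (-334/43) = 1.
(-334/43) = 1, so 43 splits.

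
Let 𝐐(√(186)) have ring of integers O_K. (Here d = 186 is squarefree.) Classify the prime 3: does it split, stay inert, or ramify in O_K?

ramified — (3) = 𝔭²

Since 186 ≢ 1 mod 4, the ring of integers is ℤ[√186] with discriminant 4·186 = 744.
Ramification test: 3 | 744. The prime 3 ramifies in K.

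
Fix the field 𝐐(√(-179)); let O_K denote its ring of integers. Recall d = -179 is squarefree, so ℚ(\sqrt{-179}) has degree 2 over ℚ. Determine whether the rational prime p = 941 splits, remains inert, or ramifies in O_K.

941 splits in O_K

Since -179 ≡ 1 mod 4, the ring of integers is ℤ[(1+√-179)/2] with discriminant -179.
Since gcd(941, -179) = 1 the prime 941 does not ramify.
(-179/941) = 762^470 mod 941 = 1, giving Legendre symbol 1.
Legendre symbol 1 ⇒ 941 is split.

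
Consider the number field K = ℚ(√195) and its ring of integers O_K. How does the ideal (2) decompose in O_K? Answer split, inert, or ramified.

ramified

195 mod 4 = 3, hence disc K = 4·195 = 780 and O_K = ℤ[√195].
disc(K) = 780 = 2·390, so p = 2 is ramified.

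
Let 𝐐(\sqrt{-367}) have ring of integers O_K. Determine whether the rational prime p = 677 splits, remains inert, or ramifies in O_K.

inert

Since -367 ≡ 1 mod 4, the ring of integers is ℤ[(1+√-367)/2] with discriminant -367.
Since gcd(677, -367) = 1 the prime 677 does not ramify.
(-367/677) = 310^338 mod 677 = 676, giving Legendre symbol -1.
d is a non-residue mod p, hence 677 remains inert in O_K.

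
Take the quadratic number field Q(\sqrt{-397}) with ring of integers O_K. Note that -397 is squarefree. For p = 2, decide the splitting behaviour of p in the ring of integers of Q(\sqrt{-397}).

ramified — (2) = 𝔭²

Since -397 ≢ 1 mod 4, the ring of integers is ℤ[√-397] with discriminant 4·(-397) = -1588.
2 divides disc(K) = -1588, so 2 ramifies.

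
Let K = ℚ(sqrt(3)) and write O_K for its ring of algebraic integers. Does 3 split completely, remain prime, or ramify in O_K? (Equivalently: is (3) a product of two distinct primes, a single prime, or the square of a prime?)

Since 3 ≢ 1 mod 4, the ring of integers is ℤ[√3] with discriminant 4·3 = 12.
3 divides disc(K) = 12, so 3 ramifies.

ramified — (3) = 𝔭²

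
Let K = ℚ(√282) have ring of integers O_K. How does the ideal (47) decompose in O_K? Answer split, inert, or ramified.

ramifies in O_K

282 mod 4 = 2, hence disc K = 4·282 = 1128 and O_K = ℤ[√282].
Ramification test: 47 | 1128. The prime 47 ramifies in K.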